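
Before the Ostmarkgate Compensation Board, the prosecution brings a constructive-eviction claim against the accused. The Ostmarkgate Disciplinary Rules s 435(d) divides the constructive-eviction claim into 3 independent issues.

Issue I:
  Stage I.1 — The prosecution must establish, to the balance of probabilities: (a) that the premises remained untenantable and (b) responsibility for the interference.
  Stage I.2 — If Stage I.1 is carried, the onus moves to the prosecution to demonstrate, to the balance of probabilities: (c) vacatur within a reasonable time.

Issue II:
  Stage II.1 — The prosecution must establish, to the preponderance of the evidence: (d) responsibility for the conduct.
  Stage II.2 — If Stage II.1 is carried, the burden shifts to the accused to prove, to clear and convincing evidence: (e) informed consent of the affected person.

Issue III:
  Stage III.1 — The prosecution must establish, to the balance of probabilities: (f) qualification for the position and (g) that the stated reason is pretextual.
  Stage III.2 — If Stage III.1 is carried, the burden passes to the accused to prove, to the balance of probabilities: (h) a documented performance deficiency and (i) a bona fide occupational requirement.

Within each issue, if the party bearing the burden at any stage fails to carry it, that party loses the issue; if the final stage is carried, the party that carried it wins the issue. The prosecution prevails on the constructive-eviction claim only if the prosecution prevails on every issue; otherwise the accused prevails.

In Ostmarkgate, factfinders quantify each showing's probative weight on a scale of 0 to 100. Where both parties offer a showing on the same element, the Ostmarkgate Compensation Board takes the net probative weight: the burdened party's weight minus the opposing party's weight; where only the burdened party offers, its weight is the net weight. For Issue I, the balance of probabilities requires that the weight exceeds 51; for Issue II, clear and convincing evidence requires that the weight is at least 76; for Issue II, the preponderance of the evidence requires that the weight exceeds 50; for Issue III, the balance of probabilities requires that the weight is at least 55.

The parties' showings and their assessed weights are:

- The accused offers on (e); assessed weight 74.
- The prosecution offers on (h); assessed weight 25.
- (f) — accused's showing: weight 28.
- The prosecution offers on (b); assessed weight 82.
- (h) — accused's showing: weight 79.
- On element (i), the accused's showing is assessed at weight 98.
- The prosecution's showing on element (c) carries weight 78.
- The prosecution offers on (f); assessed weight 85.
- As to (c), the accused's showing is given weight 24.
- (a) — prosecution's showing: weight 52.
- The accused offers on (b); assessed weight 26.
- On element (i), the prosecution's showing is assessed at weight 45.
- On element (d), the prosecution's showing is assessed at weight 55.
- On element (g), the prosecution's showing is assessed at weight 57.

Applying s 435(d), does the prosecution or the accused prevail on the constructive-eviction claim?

— Issue I —
Stage I.1 (prosecution, the balance of probabilities, weight exceeds 51): (a) 52 > 51 — meets; (b) net 82−26=56 > 51 — meets.
  Stage I.1 is satisfied; the prosecution continues to bear the burden.
Stage I.2 (prosecution, the balance of probabilities, weight exceeds 51): (c) net 78−24=54 > 51 — meets.
  The prosecution carries the last stage.
Every stage carried; the prosecution prevails on this issue.
— Issue II —
Stage II.1 — burden on prosecution; standard: the preponderance of the evidence (weight exceeds 50).
    (d): 55 > 50 [met]
  All elements met. The burden passes to the accused.
Stage II.2 — burden on accused; standard: clear and convincing evidence (weight is at least 76).
    (e): 74 < 76 [not met]
  Stage II.2 not carried; the accused fails its burden.
The prosecution prevails on this issue.
— Issue III —
At Stage III.1 the prosecution must meet the balance of probabilities (weight is at least 55): on (f) the weight is 85 less the opposing 28 gives net 57, ≥ 55, so (f) meets the standard; on (g) the weight is 57, ≥ 55, so (g) meets the standard.
  The prosecution carries Stage III.1; the accused now bears the burden.
At Stage III.2 the accused must meet the balance of probabilities (weight is at least 55): on (h) the weight is 79 less the opposing 25 gives net 54, which does not reach 55, so (h) does not meet the standard; on (i) the weight is 98 less the opposing 45 gives net 53, < 55, so (i) does not meet the standard.
  Stage III.2 not carried; the accused fails its burden.
The analysis ends at Stage III.2; the prosecution prevails on this issue.
Per-issue: Issue I → prosecution; Issue II → prosecution; Issue III → prosecution. The prosecution must prevail on every issue; overall, the prosecution prevails.

prosecution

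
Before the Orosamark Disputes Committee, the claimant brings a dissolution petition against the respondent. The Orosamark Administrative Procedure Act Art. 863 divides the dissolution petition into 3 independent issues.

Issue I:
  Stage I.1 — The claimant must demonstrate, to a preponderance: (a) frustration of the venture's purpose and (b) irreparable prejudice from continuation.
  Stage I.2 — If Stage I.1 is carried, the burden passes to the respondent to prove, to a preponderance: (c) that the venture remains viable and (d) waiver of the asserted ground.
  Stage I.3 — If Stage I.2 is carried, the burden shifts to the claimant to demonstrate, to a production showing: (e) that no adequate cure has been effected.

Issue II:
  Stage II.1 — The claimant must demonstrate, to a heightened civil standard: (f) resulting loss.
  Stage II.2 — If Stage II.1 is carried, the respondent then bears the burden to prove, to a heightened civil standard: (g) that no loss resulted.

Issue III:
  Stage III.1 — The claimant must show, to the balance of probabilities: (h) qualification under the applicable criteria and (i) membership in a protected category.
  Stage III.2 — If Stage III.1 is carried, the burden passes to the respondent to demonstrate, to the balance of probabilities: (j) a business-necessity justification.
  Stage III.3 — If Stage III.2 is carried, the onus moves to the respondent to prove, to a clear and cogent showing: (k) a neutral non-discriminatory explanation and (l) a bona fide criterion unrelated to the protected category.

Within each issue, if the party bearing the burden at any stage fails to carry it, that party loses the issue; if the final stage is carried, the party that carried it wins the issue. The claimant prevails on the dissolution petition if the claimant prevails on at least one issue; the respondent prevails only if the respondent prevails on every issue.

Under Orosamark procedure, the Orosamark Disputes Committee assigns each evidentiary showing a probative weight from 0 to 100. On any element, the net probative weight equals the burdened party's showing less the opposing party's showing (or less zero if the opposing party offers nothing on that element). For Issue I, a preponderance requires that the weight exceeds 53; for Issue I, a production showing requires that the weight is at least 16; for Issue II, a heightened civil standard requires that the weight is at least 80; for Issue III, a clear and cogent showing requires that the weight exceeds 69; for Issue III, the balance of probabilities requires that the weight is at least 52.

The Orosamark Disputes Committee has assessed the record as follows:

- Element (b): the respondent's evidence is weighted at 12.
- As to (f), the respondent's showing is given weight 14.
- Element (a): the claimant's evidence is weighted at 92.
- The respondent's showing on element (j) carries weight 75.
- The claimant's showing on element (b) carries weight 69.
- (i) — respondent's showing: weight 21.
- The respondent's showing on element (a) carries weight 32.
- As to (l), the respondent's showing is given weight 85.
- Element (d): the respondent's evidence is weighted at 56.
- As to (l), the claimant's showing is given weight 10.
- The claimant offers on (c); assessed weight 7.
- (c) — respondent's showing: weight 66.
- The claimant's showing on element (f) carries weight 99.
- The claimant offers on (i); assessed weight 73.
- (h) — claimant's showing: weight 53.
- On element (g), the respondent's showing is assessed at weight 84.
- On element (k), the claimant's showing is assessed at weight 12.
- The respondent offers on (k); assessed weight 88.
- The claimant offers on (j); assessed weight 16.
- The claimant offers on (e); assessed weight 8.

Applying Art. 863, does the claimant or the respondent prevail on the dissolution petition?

respondent

— Issue I —
At Stage I.1 the claimant must meet a preponderance (weight exceeds 53): on (a) the weight is 92 less the opposing 32 gives net 60, > 53, so (a) meets the standard; on (b) the weight is 69 less the opposing 12 gives net 57, which does exceed 53, so (b) meets the standard.
  The claimant carries Stage I.1; the respondent now bears the burden.
At Stage I.2 the respondent must meet a preponderance (weight exceeds 53): on (c) the weight is 66 less the opposing 7 gives net 59, > 53, so (c) meets the standard; on (d) the weight is 56, > 53, so (d) meets the standard.
  The respondent carries Stage I.2; the claimant now bears the burden.
At Stage I.3 the claimant must meet a production showing (weight is at least 16): on (e) the weight is 8, which does not reach 16, so (e) does not meet the standard.
  Not every element is met, so the claimant fails to carry Stage I.3.
So the respondent prevails on this issue.
— Issue II —
Stage II.1 (claimant, a heightened civil standard, weight is at least 80): (f) net 99−14=85 ≥ 80 — meets.
  All elements met. The burden passes to the respondent.
Stage II.2 (respondent, a heightened civil standard, weight is at least 80): (g) 84 ≥ 80 — meets.
  The respondent carries the last stage.
All stages carried — the respondent prevails on this issue.
— Issue III —
Stage III.1 — burden on claimant; standard: the balance of probabilities (weight is at least 52).
    (h): 53 ≥ 52 [met]
    (i): 73 − 21 = 52 ≥ 52 [met]
  Stage III.1 is satisfied; the onus moves to the respondent.
Stage III.2 — burden on respondent; standard: the balance of probabilities (weight is at least 52).
    (j): 75 − 16 = 59 ≥ 52 [met]
  All elements met. The respondent retains the burden for Stage III.3.
Stage III.3 — burden on respondent; standard: a clear and cogent showing (weight exceeds 69).
    (k): 88 − 12 = 76 > 69 [met]
    (l): 85 − 10 = 75 > 69 [met]
  Stage III.3 carried; the final stage is satisfied.
With every stage satisfied, the respondent prevails on this issue.
Per-issue: Issue I → respondent; Issue II → respondent; Issue III → respondent. The claimant must prevail on at least one issue; overall, the respondent prevails.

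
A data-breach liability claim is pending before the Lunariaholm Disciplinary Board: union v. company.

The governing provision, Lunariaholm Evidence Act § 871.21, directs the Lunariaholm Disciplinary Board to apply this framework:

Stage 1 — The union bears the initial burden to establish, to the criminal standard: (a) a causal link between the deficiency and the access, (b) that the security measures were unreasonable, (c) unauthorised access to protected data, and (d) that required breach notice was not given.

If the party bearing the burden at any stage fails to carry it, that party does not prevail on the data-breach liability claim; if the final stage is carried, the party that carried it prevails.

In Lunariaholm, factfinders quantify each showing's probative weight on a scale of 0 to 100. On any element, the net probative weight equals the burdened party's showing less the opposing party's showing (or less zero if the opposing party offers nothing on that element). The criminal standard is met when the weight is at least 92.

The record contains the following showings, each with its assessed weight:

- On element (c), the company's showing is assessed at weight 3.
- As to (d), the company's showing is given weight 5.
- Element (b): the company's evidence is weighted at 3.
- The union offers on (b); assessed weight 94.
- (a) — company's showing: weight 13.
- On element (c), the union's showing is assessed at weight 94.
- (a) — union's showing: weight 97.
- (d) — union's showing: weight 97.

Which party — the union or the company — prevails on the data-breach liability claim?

company

Stage 1 (union, the criminal standard, weight is at least 92): (a) net 97−13=84 < 92 — fails; (b) net 94−3=91 < 92 — fails; (c) net 94−3=91 < 92 — fails; (d) net 97−5=92 ≥ 92 — meets.
  The union does not carry Stage 1.
The company prevails.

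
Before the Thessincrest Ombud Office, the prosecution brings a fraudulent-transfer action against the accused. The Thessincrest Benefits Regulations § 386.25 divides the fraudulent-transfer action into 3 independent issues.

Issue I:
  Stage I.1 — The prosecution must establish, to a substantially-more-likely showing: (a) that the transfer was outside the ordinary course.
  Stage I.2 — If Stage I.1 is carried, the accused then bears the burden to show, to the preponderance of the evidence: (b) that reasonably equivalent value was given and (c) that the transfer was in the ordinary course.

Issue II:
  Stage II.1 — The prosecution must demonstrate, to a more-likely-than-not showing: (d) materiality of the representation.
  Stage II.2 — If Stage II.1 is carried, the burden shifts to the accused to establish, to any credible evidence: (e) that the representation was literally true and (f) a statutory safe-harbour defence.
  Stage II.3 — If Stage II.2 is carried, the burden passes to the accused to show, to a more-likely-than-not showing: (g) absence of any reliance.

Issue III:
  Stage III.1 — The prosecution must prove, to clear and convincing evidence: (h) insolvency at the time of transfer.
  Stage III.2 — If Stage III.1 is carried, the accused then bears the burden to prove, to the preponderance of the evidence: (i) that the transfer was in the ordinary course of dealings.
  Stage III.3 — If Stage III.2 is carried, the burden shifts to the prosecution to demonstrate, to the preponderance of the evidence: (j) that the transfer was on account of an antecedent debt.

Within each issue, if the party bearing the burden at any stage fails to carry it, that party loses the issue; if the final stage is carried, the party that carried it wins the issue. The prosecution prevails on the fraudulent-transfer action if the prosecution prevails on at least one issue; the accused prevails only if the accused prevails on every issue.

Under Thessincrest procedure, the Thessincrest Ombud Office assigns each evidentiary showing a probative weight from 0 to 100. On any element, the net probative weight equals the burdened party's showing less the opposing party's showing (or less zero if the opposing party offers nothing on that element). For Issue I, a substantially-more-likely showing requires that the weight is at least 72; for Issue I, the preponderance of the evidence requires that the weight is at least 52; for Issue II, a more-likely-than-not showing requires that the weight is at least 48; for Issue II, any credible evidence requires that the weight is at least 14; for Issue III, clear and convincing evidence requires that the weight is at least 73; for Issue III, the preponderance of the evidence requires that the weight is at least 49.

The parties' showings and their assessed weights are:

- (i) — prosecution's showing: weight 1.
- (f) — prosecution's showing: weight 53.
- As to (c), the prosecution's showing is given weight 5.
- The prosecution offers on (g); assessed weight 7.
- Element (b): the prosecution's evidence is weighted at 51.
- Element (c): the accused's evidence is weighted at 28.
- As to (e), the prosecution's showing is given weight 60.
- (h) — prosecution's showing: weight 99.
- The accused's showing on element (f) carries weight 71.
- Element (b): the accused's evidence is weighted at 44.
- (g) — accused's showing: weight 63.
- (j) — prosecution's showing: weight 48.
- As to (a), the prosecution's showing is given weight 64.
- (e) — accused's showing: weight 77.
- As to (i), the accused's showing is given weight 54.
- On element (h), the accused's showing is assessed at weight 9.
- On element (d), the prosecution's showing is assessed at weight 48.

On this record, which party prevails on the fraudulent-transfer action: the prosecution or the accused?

— Issue I —
Stage I.1 (prosecution, a substantially-more-likely showing, weight is at least 72): (a) 64 < 72 — fails.
  Not every element is met, so the prosecution fails to carry Stage I.1.
So the accused prevails on this issue.
— Issue II —
Stage II.1 — burden on prosecution; standard: a more-likely-than-not showing (weight is at least 48).
    (d): 48 ≥ 48 [met]
  Stage II.1 is satisfied; the onus moves to the accused.
Stage II.2 — burden on accused; standard: any credible evidence (weight is at least 14).
    (e): 77 − 60 = 17 ≥ 14 [met]
    (f): 71 − 53 = 18 ≥ 14 [met]
  All elements met. The accused retains the burden for Stage II.3.
Stage II.3 — burden on accused; standard: a more-likely-than-not showing (weight is at least 48).
    (g): 63 − 7 = 56 ≥ 48 [met]
  The accused carries the last stage.
Every stage carried; the accused prevails on this issue.
— Issue III —
Stage III.1 (prosecution, clear and convincing evidence, weight is at least 73): (h) net 99−9=90 ≥ 73 — meets.
  The prosecution carries Stage III.1; the accused now bears the burden.
Stage III.2 (accused, the preponderance of the evidence, weight is at least 49): (i) net 54−1=53 ≥ 49 — meets.
  All elements met. The burden passes to the prosecution.
Stage III.3 (prosecution, the preponderance of the evidence, weight is at least 49): (j) 48 < 49 — fails.
  Not every element is met, so the prosecution fails to carry Stage III.3.
The analysis ends at Stage III.3; the accused prevails on this issue.
Per-issue: Issue I → accused; Issue II → accused; Issue III → accused. The prosecution must prevail on at least one issue; overall, the accused prevails.

accused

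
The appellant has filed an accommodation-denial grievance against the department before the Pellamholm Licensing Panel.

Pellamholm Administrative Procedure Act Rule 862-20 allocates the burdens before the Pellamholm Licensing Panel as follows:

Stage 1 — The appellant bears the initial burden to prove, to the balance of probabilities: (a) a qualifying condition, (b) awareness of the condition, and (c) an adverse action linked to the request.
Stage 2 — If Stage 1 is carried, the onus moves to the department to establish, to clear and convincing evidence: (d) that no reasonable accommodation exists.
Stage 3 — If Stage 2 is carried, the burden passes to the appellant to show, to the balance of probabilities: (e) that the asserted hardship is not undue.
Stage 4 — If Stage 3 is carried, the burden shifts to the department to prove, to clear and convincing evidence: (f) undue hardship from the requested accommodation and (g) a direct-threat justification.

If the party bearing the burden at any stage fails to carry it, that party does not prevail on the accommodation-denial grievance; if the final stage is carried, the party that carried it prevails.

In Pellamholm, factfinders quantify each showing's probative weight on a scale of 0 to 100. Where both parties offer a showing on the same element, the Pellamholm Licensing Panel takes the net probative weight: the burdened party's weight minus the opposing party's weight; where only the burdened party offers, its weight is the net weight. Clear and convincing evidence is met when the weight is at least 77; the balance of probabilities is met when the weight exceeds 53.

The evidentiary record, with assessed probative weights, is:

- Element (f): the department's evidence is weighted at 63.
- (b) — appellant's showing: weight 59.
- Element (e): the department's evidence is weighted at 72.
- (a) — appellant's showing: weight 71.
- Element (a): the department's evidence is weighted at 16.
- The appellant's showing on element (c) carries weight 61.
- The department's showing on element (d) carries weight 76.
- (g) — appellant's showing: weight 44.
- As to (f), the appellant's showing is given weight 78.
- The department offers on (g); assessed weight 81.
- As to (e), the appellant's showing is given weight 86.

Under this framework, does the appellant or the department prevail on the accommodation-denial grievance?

appellant

Stage 1 — burden on appellant; standard: the balance of probabilities (weight exceeds 53).
    (a): 71 − 16 = 55 > 53 [met]
    (b): 59 > 53 [met]
    (c): 61 > 53 [met]
  All elements met. The burden passes to the department.
Stage 2 — burden on department; standard: clear and convincing evidence (weight is at least 77).
    (d): 76 < 77 [not met]
  The department does not carry Stage 2.
The appellant prevails.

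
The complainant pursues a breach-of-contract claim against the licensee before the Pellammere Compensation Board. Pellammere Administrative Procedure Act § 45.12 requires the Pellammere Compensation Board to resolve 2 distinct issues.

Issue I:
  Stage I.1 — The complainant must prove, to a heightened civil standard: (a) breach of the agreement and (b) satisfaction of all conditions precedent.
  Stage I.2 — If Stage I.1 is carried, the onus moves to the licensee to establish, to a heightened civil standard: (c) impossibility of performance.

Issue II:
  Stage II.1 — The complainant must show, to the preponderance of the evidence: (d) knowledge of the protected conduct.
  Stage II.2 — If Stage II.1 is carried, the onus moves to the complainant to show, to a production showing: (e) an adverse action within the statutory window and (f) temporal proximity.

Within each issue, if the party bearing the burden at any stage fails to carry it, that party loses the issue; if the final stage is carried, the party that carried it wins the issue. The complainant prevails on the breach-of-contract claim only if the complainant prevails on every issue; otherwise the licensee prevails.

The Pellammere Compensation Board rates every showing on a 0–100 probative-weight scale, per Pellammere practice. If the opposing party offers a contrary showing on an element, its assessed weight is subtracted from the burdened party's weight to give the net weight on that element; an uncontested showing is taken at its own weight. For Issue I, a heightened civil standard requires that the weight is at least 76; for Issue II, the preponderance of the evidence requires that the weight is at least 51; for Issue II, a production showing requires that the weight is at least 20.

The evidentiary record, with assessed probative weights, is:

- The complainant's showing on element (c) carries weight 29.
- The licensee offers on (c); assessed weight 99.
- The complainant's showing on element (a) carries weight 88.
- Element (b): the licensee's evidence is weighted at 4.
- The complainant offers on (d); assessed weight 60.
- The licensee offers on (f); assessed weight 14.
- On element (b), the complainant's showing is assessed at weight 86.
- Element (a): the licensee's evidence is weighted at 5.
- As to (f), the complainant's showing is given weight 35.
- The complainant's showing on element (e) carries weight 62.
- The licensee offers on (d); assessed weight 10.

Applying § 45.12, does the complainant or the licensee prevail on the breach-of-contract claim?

— Issue I —
Stage I.1 (complainant, a heightened civil standard, weight is at least 76): (a) net 88−5=83 ≥ 76 — meets; (b) net 86−4=82 ≥ 76 — meets.
  The complainant carries Stage I.1; the licensee now bears the burden.
Stage I.2 (licensee, a heightened civil standard, weight is at least 76): (c) net 99−29=70 < 76 — fails.
  Stage I.2 not carried; the licensee fails its burden.
The analysis ends at Stage I.2; the complainant prevails on this issue.
— Issue II —
At Stage II.1 the complainant must meet the preponderance of the evidence (weight is at least 51): on (d) the weight is 60 less the opposing 10 gives net 50, which does not reach 51, so (d) does not meet the standard.
  Stage II.1 not carried; the complainant fails its burden.
The licensee prevails on this issue.
Per-issue: Issue I → complainant; Issue II → licensee. The complainant must prevail on every issue; overall, the licensee prevails.

licensee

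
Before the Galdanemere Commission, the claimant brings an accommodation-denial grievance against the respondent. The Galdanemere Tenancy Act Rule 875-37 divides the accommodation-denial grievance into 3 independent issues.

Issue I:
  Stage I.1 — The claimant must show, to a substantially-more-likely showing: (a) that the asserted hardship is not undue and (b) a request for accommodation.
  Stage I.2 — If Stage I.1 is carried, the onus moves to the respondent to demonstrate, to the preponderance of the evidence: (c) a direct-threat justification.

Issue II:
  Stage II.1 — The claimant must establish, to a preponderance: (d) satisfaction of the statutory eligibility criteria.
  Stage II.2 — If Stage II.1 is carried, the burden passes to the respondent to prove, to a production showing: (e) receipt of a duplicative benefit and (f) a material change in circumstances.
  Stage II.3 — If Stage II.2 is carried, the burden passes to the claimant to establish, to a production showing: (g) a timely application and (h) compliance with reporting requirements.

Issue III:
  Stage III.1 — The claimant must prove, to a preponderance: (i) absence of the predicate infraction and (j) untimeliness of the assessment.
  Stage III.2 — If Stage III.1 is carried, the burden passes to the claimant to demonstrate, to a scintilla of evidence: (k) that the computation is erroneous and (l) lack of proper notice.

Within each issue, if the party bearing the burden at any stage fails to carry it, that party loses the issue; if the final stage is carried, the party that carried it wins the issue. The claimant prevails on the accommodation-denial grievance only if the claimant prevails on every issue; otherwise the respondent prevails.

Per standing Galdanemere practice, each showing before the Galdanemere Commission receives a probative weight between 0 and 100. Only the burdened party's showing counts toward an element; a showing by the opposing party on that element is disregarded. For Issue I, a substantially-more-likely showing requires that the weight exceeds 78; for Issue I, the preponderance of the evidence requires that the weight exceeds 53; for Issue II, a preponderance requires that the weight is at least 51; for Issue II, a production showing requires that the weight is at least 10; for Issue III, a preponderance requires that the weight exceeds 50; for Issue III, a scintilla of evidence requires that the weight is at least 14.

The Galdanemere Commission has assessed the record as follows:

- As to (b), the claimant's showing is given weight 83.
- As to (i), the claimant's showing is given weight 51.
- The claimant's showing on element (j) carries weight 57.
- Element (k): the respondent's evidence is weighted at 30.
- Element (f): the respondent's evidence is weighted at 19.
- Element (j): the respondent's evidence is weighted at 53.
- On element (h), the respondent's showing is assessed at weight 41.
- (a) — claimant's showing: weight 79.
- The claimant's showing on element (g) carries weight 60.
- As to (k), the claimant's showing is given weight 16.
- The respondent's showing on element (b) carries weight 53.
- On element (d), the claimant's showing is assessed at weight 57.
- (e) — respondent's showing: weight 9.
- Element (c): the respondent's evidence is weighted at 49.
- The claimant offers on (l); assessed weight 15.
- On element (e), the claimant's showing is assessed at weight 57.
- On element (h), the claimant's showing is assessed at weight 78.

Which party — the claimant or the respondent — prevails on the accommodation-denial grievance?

claimant

— Issue I —
Stage I.1 (claimant, a substantially-more-likely showing, weight exceeds 78): (a) 79 > 78 — meets; (b) 83 (respondent's 53 disregarded) > 78 — meets.
  Stage I.1 carried; the burden shifts to the respondent.
Stage I.2 (respondent, the preponderance of the evidence, weight exceeds 53): (c) 49 ≤ 53 — fails.
  Stage I.2 not carried; the respondent fails its burden.
So the claimant prevails on this issue.
— Issue II —
Stage II.1 — burden on claimant; standard: a preponderance (weight is at least 51).
    (d): 57 ≥ 51 [met]
  Stage II.1 carried; the burden shifts to the respondent.
Stage II.2 — burden on respondent; standard: a production showing (weight is at least 10).
    (e): 9 (claimant's 57 disregarded) < 10 [not met]
    (f): 19 ≥ 10 [met]
  Not every element is met, so the respondent fails to carry Stage II.2.
So the claimant prevails on this issue.
— Issue III —
At Stage III.1 the claimant must meet a preponderance (weight exceeds 50): on (i) the weight is 51, > 50, so (i) meets the standard; on (j) the weight is 57 (the respondent's 53 is given no effect), which does exceed 50, so (j) meets the standard.
  All elements met. The claimant retains the burden for Stage III.2.
At Stage III.2 the claimant must meet a scintilla of evidence (weight is at least 14): on (k) the weight is 16 (the respondent's 30 is given no effect), which does reach 14, so (k) meets the standard; on (l) the weight is 15, which does reach 14, so (l) meets the standard.
  All elements met at the final stage.
All stages carried — the claimant prevails on this issue.
Per-issue: Issue I → claimant; Issue II → claimant; Issue III → claimant. The claimant must prevail on every issue; overall, the claimant prevails.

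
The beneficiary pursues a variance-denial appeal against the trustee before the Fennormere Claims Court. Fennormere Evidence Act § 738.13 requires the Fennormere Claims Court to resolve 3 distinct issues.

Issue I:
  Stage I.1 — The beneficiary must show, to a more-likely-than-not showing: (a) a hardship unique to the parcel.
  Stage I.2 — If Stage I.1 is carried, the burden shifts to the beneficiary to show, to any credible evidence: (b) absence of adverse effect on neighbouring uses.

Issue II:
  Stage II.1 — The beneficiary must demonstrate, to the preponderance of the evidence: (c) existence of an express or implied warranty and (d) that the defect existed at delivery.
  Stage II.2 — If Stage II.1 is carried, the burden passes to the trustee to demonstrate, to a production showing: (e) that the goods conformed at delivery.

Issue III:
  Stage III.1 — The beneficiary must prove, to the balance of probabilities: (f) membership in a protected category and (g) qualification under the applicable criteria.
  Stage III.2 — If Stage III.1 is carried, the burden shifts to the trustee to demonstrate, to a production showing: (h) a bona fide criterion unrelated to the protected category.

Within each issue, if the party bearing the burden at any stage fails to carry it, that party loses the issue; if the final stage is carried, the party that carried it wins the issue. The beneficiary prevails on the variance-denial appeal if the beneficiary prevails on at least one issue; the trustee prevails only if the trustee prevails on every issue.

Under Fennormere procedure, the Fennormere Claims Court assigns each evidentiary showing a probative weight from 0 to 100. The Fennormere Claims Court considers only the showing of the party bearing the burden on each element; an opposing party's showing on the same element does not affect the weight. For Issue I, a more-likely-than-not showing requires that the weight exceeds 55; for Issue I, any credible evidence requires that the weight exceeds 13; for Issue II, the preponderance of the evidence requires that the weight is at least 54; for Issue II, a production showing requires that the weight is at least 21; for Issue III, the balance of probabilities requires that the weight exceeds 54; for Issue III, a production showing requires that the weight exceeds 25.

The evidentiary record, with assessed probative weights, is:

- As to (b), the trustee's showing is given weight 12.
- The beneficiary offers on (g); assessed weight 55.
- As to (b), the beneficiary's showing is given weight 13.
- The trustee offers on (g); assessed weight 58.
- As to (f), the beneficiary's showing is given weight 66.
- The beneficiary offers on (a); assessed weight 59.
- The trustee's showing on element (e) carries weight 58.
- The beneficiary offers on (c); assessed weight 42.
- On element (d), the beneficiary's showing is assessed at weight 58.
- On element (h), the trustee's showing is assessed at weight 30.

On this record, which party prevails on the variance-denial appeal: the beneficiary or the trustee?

trustee

— Issue I —
Stage I.1 (beneficiary, a more-likely-than-not showing, weight exceeds 55): (a) 59 > 55 — meets.
  All elements met. The beneficiary retains the burden for Stage I.2.
Stage I.2 (beneficiary, any credible evidence, weight exceeds 13): (b) 13 (trustee's 12 disregarded) ≤ 13 — fails.
  Stage I.2 not carried; the beneficiary fails its burden.
So the trustee prevails on this issue.
— Issue II —
Stage II.1 — burden on beneficiary; standard: the preponderance of the evidence (weight is at least 54).
    (c): 42 < 54 [not met]
    (d): 58 ≥ 54 [met]
  Stage II.1 not carried; the beneficiary fails its burden.
So the trustee prevails on this issue.
— Issue III —
Stage III.1 — burden on beneficiary; standard: the balance of probabilities (weight exceeds 54).
    (f): 66 > 54 [met]
    (g): 55 (trustee's 58 disregarded) > 54 [met]
  Stage III.1 carried; the burden shifts to the trustee.
Stage III.2 — burden on trustee; standard: a production showing (weight exceeds 25).
    (h): 30 > 25 [met]
  The trustee carries the last stage.
All stages carried — the trustee prevails on this issue.
Per-issue: Issue I → trustee; Issue II → trustee; Issue III → trustee. The beneficiary must prevail on at least one issue; overall, the trustee prevails.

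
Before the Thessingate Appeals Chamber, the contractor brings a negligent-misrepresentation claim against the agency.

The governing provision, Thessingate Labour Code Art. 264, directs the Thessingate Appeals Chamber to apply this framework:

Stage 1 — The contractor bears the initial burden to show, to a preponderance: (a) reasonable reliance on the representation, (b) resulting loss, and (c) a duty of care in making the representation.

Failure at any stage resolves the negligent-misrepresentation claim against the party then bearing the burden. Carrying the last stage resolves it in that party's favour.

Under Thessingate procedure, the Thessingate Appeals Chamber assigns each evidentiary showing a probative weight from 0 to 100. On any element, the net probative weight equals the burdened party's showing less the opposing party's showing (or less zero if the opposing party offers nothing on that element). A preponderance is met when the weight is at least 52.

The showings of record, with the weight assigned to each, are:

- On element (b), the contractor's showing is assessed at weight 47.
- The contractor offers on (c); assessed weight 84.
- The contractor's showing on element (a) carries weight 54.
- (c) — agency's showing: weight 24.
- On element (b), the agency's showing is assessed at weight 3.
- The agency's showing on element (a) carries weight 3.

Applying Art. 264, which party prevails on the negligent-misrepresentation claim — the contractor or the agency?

Stage 1 — burden on contractor; standard: a preponderance (weight is at least 52).
    (a): 54 − 3 = 51 < 52 [not met]
    (b): 47 − 3 = 44 < 52 [not met]
    (c): 84 − 24 = 60 ≥ 52 [met]
  The contractor does not carry Stage 1.
The agency prevails.

agency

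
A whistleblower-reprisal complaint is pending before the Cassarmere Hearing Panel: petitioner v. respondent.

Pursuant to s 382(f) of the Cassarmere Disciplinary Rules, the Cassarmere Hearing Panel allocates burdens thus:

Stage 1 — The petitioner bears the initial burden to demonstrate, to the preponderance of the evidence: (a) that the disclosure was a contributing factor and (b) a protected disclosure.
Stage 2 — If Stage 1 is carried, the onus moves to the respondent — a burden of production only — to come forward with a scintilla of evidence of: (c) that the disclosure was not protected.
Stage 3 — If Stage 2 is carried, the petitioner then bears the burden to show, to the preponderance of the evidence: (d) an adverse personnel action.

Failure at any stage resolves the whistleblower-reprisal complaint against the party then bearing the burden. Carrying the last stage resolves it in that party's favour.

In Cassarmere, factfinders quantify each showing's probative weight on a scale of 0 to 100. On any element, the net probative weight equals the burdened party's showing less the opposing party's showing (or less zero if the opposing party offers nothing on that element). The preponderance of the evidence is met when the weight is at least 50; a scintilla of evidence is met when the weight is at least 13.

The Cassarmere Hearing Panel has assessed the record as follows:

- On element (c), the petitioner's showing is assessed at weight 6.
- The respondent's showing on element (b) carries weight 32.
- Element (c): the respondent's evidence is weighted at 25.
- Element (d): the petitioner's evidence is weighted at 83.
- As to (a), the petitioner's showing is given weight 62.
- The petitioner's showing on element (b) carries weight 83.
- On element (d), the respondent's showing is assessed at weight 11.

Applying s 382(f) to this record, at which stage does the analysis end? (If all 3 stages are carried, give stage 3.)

Stage 1 — burden on petitioner; standard: the preponderance of the evidence (weight is at least 50).
    (a): 62 ≥ 50 [met]
    (b): 83 − 32 = 51 ≥ 50 [met]
  The petitioner carries Stage 1; the respondent now bears the burden.
Stage 2 — burden on respondent; standard: a scintilla of evidence (weight is at least 13).
    (c): 25 − 6 = 19 ≥ 13 [met]
  Stage 2 is satisfied; the onus moves to the petitioner.
Stage 3 — burden on petitioner; standard: the preponderance of the evidence (weight is at least 50).
    (d): 83 − 11 = 72 ≥ 50 [met]
  The petitioner carries the last stage.
Every stage carried; the petitioner prevails.

stage 3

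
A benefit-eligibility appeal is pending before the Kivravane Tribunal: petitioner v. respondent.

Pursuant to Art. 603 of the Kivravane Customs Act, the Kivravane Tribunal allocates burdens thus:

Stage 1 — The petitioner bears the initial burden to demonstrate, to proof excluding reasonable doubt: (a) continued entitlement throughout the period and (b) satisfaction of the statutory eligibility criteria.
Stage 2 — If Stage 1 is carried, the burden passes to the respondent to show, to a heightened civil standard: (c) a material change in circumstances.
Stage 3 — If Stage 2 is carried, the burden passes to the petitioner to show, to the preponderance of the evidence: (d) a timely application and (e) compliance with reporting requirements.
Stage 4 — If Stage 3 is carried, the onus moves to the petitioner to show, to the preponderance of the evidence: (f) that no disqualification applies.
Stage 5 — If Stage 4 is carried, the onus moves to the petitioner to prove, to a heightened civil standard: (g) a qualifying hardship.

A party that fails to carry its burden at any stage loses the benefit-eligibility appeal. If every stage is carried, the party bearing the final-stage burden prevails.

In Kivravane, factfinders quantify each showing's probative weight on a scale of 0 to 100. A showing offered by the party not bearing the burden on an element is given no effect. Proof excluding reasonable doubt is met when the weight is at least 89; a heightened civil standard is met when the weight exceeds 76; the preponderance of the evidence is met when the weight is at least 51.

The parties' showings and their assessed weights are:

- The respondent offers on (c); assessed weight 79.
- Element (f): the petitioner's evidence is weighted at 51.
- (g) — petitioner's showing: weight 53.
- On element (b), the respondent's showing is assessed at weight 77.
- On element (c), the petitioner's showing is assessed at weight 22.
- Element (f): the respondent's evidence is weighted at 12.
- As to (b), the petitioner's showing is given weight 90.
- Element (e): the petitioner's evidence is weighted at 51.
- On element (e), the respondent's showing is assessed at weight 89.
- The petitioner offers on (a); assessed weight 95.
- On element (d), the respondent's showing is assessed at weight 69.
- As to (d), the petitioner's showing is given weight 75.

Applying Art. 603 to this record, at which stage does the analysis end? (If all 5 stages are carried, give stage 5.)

At Stage 1 the petitioner must meet proof excluding reasonable doubt (weight is at least 89): on (a) the weight is 95, which does reach 89, so (a) meets the standard; on (b) the weight is 90 (the respondent's 77 is given no effect), ≥ 89, so (b) meets the standard.
  Stage 1 carried; the burden shifts to the respondent.
At Stage 2 the respondent must meet a heightened civil standard (weight exceeds 76): on (c) the weight is 79 (the petitioner's 22 is given no effect), > 76, so (c) meets the standard.
  All elements met. The burden passes to the petitioner.
At Stage 3 the petitioner must meet the preponderance of the evidence (weight is at least 51): on (d) the weight is 75 (the respondent's 69 is given no effect), ≥ 51, so (d) meets the standard; on (e) the weight is 51 (the respondent's 89 is given no effect), ≥ 51, so (e) meets the standard.
  All elements met. The petitioner retains the burden for Stage 4.
At Stage 4 the petitioner must meet the preponderance of the evidence (weight is at least 51): on (f) the weight is 51 (the respondent's 12 is given no effect), which does reach 51, so (f) meets the standard.
  Stage 4 is satisfied; the petitioner continues to bear the burden.
At Stage 5 the petitioner must meet a heightened civil standard (weight exceeds 76): on (g) the weight is 53, ≤ 76, so (g) does not meet the standard.
  The petitioner does not carry Stage 5.
The analysis ends at Stage 5; the respondent prevails.

stage 5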